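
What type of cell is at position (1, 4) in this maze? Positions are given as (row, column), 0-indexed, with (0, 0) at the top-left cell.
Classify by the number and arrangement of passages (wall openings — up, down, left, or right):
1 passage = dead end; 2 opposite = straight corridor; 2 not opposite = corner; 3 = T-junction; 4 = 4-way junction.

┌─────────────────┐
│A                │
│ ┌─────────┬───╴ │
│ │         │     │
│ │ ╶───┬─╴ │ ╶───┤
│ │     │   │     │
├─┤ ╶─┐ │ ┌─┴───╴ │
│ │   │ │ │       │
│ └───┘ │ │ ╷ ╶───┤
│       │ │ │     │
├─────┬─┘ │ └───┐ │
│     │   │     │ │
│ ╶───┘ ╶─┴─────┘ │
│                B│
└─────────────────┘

Checking cell at (1, 4):
Number of passages: 2
Cell type: straight corridor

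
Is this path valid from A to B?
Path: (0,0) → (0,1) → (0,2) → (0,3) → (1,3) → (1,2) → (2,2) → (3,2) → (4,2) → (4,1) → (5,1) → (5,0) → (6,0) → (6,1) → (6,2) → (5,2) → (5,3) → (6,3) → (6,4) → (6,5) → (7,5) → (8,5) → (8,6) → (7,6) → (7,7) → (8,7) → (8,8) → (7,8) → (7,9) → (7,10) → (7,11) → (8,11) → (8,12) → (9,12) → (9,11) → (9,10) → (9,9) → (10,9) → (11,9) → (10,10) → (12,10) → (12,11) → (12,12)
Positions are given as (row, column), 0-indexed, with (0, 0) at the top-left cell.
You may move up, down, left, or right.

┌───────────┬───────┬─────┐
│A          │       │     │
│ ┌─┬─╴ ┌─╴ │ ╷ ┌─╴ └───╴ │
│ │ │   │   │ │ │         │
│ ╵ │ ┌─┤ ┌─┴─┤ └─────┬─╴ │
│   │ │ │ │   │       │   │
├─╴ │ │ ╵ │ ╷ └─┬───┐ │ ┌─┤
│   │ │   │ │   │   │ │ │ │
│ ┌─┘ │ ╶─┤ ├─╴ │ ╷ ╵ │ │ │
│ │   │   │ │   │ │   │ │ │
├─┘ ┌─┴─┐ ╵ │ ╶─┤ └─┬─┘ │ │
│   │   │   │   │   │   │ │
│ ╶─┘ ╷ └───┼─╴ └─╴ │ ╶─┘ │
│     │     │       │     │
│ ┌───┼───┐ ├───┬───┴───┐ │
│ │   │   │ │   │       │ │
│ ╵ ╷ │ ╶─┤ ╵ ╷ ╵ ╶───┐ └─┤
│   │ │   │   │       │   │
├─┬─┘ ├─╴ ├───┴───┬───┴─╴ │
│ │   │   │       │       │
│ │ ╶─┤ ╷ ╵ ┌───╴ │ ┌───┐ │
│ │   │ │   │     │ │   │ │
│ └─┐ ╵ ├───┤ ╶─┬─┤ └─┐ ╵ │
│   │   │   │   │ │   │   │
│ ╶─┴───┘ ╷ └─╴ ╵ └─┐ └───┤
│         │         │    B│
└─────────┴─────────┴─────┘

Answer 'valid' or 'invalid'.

Checking path validity:
Result: Invalid move at step 39: cannot move from (11, 9) to (10, 10).

invalid

Correct solution:

┌───────────┬───────┬─────┐
│A → → ↓    │       │     │
│ ┌─┬─╴ ┌─╴ │ ╷ ┌─╴ └───╴ │
│ │ │↓ ↲│   │ │ │         │
│ ╵ │ ┌─┤ ┌─┴─┤ └─────┬─╴ │
│   │↓│ │ │   │       │   │
├─╴ │ │ ╵ │ ╷ └─┬───┐ │ ┌─┤
│   │↓│   │ │   │   │ │ │ │
│ ┌─┘ │ ╶─┤ ├─╴ │ ╷ ╵ │ │ │
│ │↓ ↲│   │ │   │ │   │ │ │
├─┘ ┌─┴─┐ ╵ │ ╶─┤ └─┬─┘ │ │
│↓ ↲│↱ ↓│   │   │   │   │ │
│ ╶─┘ ╷ └───┼─╴ └─╴ │ ╶─┘ │
│↳ → ↑│↳ → ↓│       │     │
│ ┌───┼───┐ ├───┬───┴───┐ │
│ │   │   │↓│↱ ↓│↱ → → ↓│ │
│ ╵ ╷ │ ╶─┤ ╵ ╷ ╵ ╶───┐ └─┤
│   │ │   │↳ ↑│↳ ↑    │↳ ↓│
├─┬─┘ ├─╴ ├───┴───┬───┴─╴ │
│ │   │   │       │↓ ← ← ↲│
│ │ ╶─┤ ╷ ╵ ┌───╴ │ ┌───┐ │
│ │   │ │   │     │↓│   │ │
│ └─┐ ╵ ├───┤ ╶─┬─┤ └─┐ ╵ │
│   │   │   │   │ │↳ ↓│   │
│ ╶─┴───┘ ╷ └─╴ ╵ └─┐ └───┤
│         │         │↳ → B│
└─────────┴─────────┴─────┘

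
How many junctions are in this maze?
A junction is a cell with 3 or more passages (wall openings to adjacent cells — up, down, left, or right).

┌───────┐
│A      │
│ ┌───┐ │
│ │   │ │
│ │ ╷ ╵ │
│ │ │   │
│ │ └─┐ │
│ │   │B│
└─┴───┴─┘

Checking each cell for number of passages:

Junctions found (3+ passages):
  (2, 3): 3 passages
Total junctions: 1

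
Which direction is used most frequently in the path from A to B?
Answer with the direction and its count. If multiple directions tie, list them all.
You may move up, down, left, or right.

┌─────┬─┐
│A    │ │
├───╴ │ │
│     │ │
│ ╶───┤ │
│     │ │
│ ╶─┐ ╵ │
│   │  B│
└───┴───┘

Directions: right, right, down, left, left, down, right, right, down, right
Counts: {'right': 5, 'down': 3, 'left': 2}
Most common: right (5 times)

Solution:

┌─────┬─┐
│A → ↓│ │
├───╴ │ │
│↓ ← ↲│ │
│ ╶───┤ │
│↳ → ↓│ │
│ ╶─┐ ╵ │
│   │↳ B│
└───┴───┘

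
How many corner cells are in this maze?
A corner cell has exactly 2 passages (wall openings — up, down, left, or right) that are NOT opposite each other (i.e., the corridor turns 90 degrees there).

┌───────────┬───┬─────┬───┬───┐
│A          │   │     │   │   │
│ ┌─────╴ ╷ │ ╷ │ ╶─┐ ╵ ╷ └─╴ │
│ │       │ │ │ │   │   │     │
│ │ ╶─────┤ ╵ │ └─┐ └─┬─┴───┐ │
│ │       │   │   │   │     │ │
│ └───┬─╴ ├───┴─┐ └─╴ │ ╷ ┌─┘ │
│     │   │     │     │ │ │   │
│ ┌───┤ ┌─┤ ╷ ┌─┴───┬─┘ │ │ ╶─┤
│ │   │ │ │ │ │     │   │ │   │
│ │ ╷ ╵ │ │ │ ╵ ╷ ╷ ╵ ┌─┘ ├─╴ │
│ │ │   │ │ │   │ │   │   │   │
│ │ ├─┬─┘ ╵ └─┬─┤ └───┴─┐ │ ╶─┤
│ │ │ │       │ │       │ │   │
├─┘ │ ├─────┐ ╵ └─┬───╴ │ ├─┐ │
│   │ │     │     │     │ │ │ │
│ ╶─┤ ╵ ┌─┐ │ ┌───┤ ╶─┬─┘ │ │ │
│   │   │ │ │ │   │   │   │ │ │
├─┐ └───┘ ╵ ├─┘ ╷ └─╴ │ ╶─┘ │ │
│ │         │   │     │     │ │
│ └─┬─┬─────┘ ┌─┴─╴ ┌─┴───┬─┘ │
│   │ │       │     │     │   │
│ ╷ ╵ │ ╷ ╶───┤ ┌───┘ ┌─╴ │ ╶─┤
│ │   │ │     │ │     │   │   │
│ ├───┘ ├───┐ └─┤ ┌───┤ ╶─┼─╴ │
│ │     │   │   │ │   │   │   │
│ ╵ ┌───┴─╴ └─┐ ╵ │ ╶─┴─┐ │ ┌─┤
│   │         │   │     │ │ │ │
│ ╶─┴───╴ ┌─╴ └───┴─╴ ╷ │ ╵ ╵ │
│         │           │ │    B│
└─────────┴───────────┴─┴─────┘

Counting corner cells (2 non-opposite passages):
Total corners: 117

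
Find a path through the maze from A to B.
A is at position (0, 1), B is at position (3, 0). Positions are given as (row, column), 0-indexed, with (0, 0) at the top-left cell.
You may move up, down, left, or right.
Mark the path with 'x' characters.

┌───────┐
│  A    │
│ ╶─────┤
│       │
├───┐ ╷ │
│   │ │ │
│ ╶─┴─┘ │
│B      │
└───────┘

Finding the shortest path from (0, 1) to (3, 0):
Path length: 10 steps
Directions: left → down → right → right → right → down → down → left → left → left

Solution:

┌───────┐
│x A    │
│ ╶─────┤
│x x x x│
├───┐ ╷ │
│   │ │x│
│ ╶─┴─┘ │
│B x x x│
└───────┘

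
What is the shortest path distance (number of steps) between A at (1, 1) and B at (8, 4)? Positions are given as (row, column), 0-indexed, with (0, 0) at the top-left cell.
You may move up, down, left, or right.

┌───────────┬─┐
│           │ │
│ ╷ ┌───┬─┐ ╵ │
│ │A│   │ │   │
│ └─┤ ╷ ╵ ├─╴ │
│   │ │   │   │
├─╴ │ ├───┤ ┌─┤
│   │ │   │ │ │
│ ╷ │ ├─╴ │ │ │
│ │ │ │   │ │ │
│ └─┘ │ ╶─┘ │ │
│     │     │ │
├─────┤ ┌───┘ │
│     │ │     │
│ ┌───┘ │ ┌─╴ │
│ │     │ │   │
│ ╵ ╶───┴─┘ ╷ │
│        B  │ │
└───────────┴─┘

Finding path from (1, 1) to (8, 4):
Path: (1,1) → (0,1) → (0,2) → (0,3) → (0,4) → (0,5) → (1,5) → (1,6) → (2,6) → (2,5) → (3,5) → (4,5) → (5,5) → (5,4) → (5,3) → (6,3) → (7,3) → (7,2) → (7,1) → (8,1) → (8,2) → (8,3) → (8,4)
Distance: 22 steps

Solution:

┌───────────┬─┐
│  ↱ → → → ↓│ │
│ ╷ ┌───┬─┐ ╵ │
│ │A│   │ │↳ ↓│
│ └─┤ ╷ ╵ ├─╴ │
│   │ │   │↓ ↲│
├─╴ │ ├───┤ ┌─┤
│   │ │   │↓│ │
│ ╷ │ ├─╴ │ │ │
│ │ │ │   │↓│ │
│ └─┘ │ ╶─┘ │ │
│     │↓ ← ↲│ │
├─────┤ ┌───┘ │
│     │↓│     │
│ ┌───┘ │ ┌─╴ │
│ │↓ ← ↲│ │   │
│ ╵ ╶───┴─┘ ╷ │
│  ↳ → → B  │ │
└───────────┴─┘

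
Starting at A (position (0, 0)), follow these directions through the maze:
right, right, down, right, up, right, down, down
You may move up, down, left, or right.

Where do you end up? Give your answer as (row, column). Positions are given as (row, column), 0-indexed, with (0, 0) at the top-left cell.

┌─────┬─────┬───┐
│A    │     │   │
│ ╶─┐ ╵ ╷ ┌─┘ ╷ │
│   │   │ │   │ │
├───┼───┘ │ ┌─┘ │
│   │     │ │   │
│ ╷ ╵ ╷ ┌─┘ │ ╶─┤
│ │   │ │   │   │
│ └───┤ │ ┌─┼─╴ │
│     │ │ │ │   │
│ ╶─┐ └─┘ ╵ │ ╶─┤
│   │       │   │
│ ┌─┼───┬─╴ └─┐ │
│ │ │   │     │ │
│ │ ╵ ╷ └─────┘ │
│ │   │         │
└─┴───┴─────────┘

Following directions step by step:
Start: (0, 0)
  right: (0, 0) → (0, 1)
  right: (0, 1) → (0, 2)
  down: (0, 2) → (1, 2)
  right: (1, 2) → (1, 3)
  up: (1, 3) → (0, 3)
  right: (0, 3) → (0, 4)
  down: (0, 4) → (1, 4)
  down: (1, 4) → (2, 4)
Final position: (2, 4)

Path taken:

┌─────┬─────┬───┐
│A → ↓│↱ ↓  │   │
│ ╶─┐ ╵ ╷ ┌─┘ ╷ │
│   │↳ ↑│↓│   │ │
├───┼───┘ │ ┌─┘ │
│   │    B│ │   │
│ ╷ ╵ ╷ ┌─┘ │ ╶─┤
│ │   │ │   │   │
│ └───┤ │ ┌─┼─╴ │
│     │ │ │ │   │
│ ╶─┐ └─┘ ╵ │ ╶─┤
│   │       │   │
│ ┌─┼───┬─╴ └─┐ │
│ │ │   │     │ │
│ │ ╵ ╷ └─────┘ │
│ │   │         │
└─┴───┴─────────┘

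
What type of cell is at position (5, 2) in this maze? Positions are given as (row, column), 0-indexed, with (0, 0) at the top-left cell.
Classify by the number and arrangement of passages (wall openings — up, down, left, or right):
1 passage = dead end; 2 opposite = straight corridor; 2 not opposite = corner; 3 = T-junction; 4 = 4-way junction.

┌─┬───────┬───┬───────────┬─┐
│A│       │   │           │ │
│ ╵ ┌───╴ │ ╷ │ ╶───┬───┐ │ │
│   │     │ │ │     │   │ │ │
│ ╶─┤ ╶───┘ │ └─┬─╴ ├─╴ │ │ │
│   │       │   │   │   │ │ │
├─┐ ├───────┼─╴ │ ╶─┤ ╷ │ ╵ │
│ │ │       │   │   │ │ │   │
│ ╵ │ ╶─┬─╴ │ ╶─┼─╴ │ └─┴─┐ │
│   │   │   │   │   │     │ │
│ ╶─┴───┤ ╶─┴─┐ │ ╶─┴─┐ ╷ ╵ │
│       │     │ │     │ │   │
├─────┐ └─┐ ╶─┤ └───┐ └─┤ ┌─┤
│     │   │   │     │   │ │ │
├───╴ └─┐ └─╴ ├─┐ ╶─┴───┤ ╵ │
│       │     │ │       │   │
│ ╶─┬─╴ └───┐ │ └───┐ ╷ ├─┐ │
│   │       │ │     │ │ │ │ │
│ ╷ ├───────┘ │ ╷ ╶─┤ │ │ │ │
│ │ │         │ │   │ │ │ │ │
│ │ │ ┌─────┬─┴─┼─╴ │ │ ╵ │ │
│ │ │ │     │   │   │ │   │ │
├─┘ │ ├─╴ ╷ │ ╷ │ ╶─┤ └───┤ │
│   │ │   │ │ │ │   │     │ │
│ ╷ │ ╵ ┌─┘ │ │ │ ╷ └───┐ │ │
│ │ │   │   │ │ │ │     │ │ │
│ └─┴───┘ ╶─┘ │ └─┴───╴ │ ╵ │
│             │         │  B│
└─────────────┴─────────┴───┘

Checking cell at (5, 2):
Number of passages: 2
Cell type: straight corridor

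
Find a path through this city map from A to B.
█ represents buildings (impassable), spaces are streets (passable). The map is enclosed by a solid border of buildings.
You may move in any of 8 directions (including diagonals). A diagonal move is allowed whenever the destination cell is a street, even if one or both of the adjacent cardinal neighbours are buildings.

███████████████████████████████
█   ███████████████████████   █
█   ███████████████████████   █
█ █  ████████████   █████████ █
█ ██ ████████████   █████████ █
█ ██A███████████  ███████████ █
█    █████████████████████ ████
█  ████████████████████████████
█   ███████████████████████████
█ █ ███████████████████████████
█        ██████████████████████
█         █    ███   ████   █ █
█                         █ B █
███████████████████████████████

Finding the shortest path from A to B:
Movement: 8-directional
Path length: 29 steps
Directions: down-left → down-left → down → down-right → down-right → right → right → right → right → down-right → down-right → right → right → right → right → right → right → right → right → right → right → right → right → right → right → right → up-right → right → down-right

Solution:

███████████████████████████████
█   ███████████████████████   █
█   ███████████████████████   █
█ █  ████████████   █████████ █
█ ██ ████████████   █████████ █
█ ██A███████████  ███████████ █
█  ↙ █████████████████████ ████
█ ↓████████████████████████████
█ ↘ ███████████████████████████
█ █↘███████████████████████████
█   →→→→↘██████████████████████
█        ↘█    ███   ████ →↘█ █
█         →→→→→→→→→→→→→→→↗█ B █
███████████████████████████████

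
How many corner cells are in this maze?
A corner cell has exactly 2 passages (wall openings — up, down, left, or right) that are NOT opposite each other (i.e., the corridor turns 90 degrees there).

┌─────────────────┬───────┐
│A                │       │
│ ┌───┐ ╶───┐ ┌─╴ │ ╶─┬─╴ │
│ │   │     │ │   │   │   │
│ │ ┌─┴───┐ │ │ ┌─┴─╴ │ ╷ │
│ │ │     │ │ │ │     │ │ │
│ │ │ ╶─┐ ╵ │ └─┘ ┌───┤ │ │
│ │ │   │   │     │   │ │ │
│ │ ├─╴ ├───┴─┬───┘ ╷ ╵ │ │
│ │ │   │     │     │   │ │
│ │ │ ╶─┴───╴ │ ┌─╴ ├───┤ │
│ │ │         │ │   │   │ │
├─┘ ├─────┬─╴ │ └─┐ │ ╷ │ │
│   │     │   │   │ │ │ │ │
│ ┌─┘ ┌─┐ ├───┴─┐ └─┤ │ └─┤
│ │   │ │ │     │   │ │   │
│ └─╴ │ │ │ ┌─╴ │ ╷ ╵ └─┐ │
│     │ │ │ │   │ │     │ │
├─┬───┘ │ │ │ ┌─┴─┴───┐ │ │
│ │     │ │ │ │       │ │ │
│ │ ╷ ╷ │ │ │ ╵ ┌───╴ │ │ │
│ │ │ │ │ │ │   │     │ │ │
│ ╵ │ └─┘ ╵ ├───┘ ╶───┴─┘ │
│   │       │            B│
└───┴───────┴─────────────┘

Counting corner cells (2 non-opposite passages):
Total corners: 63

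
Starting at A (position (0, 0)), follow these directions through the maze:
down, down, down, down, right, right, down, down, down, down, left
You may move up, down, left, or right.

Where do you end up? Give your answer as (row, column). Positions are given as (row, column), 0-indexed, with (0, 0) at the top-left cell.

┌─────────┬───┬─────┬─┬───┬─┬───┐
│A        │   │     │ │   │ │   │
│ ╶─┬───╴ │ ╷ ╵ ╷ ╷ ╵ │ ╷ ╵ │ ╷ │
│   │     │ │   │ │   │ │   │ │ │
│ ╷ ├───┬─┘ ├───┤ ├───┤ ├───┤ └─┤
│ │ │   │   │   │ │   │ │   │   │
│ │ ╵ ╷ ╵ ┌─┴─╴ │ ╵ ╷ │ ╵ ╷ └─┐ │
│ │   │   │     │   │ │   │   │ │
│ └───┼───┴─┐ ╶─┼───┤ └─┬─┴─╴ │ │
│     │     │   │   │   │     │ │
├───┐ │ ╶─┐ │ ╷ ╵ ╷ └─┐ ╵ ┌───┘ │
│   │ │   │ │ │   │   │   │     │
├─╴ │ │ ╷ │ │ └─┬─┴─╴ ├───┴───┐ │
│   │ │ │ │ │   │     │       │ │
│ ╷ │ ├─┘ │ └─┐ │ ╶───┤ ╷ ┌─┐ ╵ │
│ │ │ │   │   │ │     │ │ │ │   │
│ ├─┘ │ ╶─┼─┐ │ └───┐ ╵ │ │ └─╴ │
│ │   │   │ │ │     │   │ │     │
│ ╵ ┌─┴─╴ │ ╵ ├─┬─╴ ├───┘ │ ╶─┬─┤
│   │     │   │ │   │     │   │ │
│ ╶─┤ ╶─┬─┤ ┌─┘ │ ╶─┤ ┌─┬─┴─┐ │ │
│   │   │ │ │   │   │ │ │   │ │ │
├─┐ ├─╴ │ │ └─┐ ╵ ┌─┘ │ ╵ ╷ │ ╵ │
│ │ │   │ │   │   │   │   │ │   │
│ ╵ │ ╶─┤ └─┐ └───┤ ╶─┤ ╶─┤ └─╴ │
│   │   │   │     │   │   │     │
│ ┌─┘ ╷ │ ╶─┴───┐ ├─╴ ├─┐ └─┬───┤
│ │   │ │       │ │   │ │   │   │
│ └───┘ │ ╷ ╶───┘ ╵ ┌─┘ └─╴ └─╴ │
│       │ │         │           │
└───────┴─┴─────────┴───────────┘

Following directions step by step:
Start: (0, 0)
  down: (0, 0) → (1, 0)
  down: (1, 0) → (2, 0)
  down: (2, 0) → (3, 0)
  down: (3, 0) → (4, 0)
  right: (4, 0) → (4, 1)
  right: (4, 1) → (4, 2)
  down: (4, 2) → (5, 2)
  down: (5, 2) → (6, 2)
  down: (6, 2) → (7, 2)
  down: (7, 2) → (8, 2)
  left: (8, 2) → (8, 1)
Final position: (8, 1)

Path taken:

┌─────────┬───┬─────┬─┬───┬─┬───┐
│A        │   │     │ │   │ │   │
│ ╶─┬───╴ │ ╷ ╵ ╷ ╷ ╵ │ ╷ ╵ │ ╷ │
│↓  │     │ │   │ │   │ │   │ │ │
│ ╷ ├───┬─┘ ├───┤ ├───┤ ├───┤ └─┤
│↓│ │   │   │   │ │   │ │   │   │
│ │ ╵ ╷ ╵ ┌─┴─╴ │ ╵ ╷ │ ╵ ╷ └─┐ │
│↓│   │   │     │   │ │   │   │ │
│ └───┼───┴─┐ ╶─┼───┤ └─┬─┴─╴ │ │
│↳ → ↓│     │   │   │   │     │ │
├───┐ │ ╶─┐ │ ╷ ╵ ╷ └─┐ ╵ ┌───┘ │
│   │↓│   │ │ │   │   │   │     │
├─╴ │ │ ╷ │ │ └─┬─┴─╴ ├───┴───┐ │
│   │↓│ │ │ │   │     │       │ │
│ ╷ │ ├─┘ │ └─┐ │ ╶───┤ ╷ ┌─┐ ╵ │
│ │ │↓│   │   │ │     │ │ │ │   │
│ ├─┘ │ ╶─┼─┐ │ └───┐ ╵ │ │ └─╴ │
│ │B ↲│   │ │ │     │   │ │     │
│ ╵ ┌─┴─╴ │ ╵ ├─┬─╴ ├───┘ │ ╶─┬─┤
│   │     │   │ │   │     │   │ │
│ ╶─┤ ╶─┬─┤ ┌─┘ │ ╶─┤ ┌─┬─┴─┐ │ │
│   │   │ │ │   │   │ │ │   │ │ │
├─┐ ├─╴ │ │ └─┐ ╵ ┌─┘ │ ╵ ╷ │ ╵ │
│ │ │   │ │   │   │   │   │ │   │
│ ╵ │ ╶─┤ └─┐ └───┤ ╶─┤ ╶─┤ └─╴ │
│   │   │   │     │   │   │     │
│ ┌─┘ ╷ │ ╶─┴───┐ ├─╴ ├─┐ └─┬───┤
│ │   │ │       │ │   │ │   │   │
│ └───┘ │ ╷ ╶───┘ ╵ ┌─┘ └─╴ └─╴ │
│       │ │         │           │
└───────┴─┴─────────┴───────────┘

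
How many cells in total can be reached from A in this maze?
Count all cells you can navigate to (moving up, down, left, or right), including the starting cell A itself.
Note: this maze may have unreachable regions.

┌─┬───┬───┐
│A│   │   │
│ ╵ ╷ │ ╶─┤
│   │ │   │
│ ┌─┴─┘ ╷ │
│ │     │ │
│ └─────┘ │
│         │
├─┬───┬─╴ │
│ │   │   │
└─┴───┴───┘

Using BFS/flood-fill to find all reachable cells from A:
Maze size: 5 × 5 = 25 total cells
3 cell(s) are walled off and cannot be reached from A.
Reachable cells: 22

Reachable region (· marks reachable cells):

┌─┬───┬───┐
│A│· ·│· ·│
│ ╵ ╷ │ ╶─┤
│· ·│·│· ·│
│ ┌─┴─┘ ╷ │
│·│· · ·│·│
│ └─────┘ │
│· · · · ·│
├─┬───┬─╴ │
│ │   │· ·│
└─┴───┴───┘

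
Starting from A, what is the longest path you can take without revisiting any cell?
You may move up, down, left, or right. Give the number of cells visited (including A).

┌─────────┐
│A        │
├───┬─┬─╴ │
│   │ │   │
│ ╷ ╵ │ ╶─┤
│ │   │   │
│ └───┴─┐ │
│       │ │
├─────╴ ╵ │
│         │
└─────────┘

Finding longest simple path using DFS:
Start: (0, 0)
Longest path visits 22 cells
Path: A → right → right → right → right → down → left → down → right → down → down → left → up → left → left → left → up → up → right → down → right → up

Solution:

┌─────────┐
│A → → → ↓│
├───┬─┬─╴ │
│↱ ↓│B│↓ ↲│
│ ╷ ╵ │ ╶─┤
│↑│↳ ↑│↳ ↓│
│ └───┴─┐ │
│↑ ← ← ↰│↓│
├─────╴ ╵ │
│      ↑ ↲│
└─────────┘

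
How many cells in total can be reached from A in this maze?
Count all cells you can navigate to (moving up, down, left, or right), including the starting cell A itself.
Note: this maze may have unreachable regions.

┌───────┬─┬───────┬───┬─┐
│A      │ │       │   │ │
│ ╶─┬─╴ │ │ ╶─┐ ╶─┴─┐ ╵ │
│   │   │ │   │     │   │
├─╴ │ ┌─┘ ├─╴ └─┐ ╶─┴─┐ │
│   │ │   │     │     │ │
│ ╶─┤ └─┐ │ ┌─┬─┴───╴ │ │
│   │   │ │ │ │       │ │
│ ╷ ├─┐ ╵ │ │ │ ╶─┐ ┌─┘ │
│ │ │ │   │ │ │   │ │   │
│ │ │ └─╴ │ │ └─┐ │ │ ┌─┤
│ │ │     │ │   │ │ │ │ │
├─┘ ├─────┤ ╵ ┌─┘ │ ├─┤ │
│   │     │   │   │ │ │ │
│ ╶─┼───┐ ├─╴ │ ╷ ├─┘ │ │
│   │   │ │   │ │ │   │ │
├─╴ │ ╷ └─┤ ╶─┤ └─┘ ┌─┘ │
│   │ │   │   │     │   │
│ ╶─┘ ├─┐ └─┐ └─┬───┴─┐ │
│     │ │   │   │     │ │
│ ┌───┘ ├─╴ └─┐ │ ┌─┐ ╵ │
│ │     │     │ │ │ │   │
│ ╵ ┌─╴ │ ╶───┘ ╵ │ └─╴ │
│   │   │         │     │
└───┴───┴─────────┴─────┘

Using BFS/flood-fill to find all reachable cells from A:
Maze size: 12 × 12 = 144 total cells
14 cell(s) are walled off and cannot be reached from A.
Reachable cells: 130

Reachable region (· marks reachable cells):

┌───────┬─┬───────┬───┬─┐
│A · · ·│·│· · · ·│   │ │
│ ╶─┬─╴ │ │ ╶─┐ ╶─┴─┐ ╵ │
│· ·│· ·│·│· ·│· · ·│   │
├─╴ │ ┌─┘ ├─╴ └─┐ ╶─┴─┐ │
│· ·│·│· ·│· · ·│· · ·│ │
│ ╶─┤ └─┐ │ ┌─┬─┴───╴ │ │
│· ·│· ·│·│·│·│· · · ·│ │
│ ╷ ├─┐ ╵ │ │ │ ╶─┐ ┌─┘ │
│·│·│·│· ·│·│·│· ·│·│   │
│ │ │ └─╴ │ │ └─┐ │ │ ┌─┤
│·│·│· · ·│·│· ·│·│·│ │·│
├─┘ ├─────┤ ╵ ┌─┘ │ ├─┤ │
│· ·│     │· ·│· ·│·│·│·│
│ ╶─┼───┐ ├─╴ │ ╷ ├─┘ │ │
│· ·│· ·│ │· ·│·│·│· ·│·│
├─╴ │ ╷ └─┤ ╶─┤ └─┘ ┌─┘ │
│· ·│·│· ·│· ·│· · ·│· ·│
│ ╶─┘ ├─┐ └─┐ └─┬───┴─┐ │
│· · ·│·│· ·│· ·│· · ·│·│
│ ┌───┘ ├─╴ └─┐ │ ┌─┐ ╵ │
│·│· · ·│· · ·│·│·│·│· ·│
│ ╵ ┌─╴ │ ╶───┘ ╵ │ └─╴ │
│· ·│· ·│· · · · ·│· · ·│
└───┴───┴─────────┴─────┘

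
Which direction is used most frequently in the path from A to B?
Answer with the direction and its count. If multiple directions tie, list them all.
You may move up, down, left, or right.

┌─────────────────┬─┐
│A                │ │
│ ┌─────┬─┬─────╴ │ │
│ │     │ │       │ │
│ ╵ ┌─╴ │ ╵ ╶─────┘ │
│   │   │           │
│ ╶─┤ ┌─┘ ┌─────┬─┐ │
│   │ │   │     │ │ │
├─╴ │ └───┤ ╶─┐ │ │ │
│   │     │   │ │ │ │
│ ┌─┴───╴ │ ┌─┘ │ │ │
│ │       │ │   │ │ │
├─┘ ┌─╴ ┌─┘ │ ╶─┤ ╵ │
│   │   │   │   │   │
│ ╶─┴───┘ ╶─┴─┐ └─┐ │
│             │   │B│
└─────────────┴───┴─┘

Directions: right, right, right, right, right, right, right, right, down, left, left, left, down, right, right, right, right, down, down, down, down, down
Counts: {'right': 12, 'down': 7, 'left': 3}
Most common: right (12 times)

Solution:

┌─────────────────┬─┐
│A → → → → → → → ↓│ │
│ ┌─────┬─┬─────╴ │ │
│ │     │ │↓ ← ← ↲│ │
│ ╵ ┌─╴ │ ╵ ╶─────┘ │
│   │   │  ↳ → → → ↓│
│ ╶─┤ ┌─┘ ┌─────┬─┐ │
│   │ │   │     │ │↓│
├─╴ │ └───┤ ╶─┐ │ │ │
│   │     │   │ │ │↓│
│ ┌─┴───╴ │ ┌─┘ │ │ │
│ │       │ │   │ │↓│
├─┘ ┌─╴ ┌─┘ │ ╶─┤ ╵ │
│   │   │   │   │  ↓│
│ ╶─┴───┘ ╶─┴─┐ └─┐ │
│             │   │B│
└─────────────┴───┴─┘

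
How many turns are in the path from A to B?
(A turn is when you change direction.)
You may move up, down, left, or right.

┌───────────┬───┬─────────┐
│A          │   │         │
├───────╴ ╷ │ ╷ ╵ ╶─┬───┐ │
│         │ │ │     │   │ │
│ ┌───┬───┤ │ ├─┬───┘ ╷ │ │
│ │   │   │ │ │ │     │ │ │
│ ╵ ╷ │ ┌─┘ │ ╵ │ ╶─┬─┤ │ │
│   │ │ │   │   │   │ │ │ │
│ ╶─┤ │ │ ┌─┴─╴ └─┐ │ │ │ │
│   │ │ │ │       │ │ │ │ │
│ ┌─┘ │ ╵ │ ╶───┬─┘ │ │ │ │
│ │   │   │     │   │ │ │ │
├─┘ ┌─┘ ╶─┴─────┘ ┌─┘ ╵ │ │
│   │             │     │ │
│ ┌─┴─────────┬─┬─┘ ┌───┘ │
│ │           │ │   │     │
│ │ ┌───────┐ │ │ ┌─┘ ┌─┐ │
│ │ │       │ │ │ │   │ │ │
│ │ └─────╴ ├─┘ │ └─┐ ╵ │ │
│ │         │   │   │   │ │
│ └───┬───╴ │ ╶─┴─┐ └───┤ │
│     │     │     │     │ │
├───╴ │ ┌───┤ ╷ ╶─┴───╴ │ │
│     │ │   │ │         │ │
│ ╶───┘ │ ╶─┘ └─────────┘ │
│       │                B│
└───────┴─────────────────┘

Directions: right, right, right, right, right, down, down, down, left, down, down, left, down, right, right, right, right, right, up, right, up, up, left, up, right, right, up, right, down, down, down, down, down, left, left, down, left, down, down, right, down, right, right, down, left, left, left, left, up, left, down, down, right, right, right, right, right, right
Number of turns: 28

Solution:

┌───────────┬───┬─────────┐
│A → → → → ↓│   │         │
├───────╴ ╷ │ ╷ ╵ ╶─┬───┐ │
│         │↓│ │     │↱ ↓│ │
│ ┌───┬───┤ │ ├─┬───┘ ╷ │ │
│ │   │   │↓│ │ │↱ → ↑│↓│ │
│ ╵ ╷ │ ┌─┘ │ ╵ │ ╶─┬─┤ │ │
│   │ │ │↓ ↲│   │↑ ↰│ │↓│ │
│ ╶─┤ │ │ ┌─┴─╴ └─┐ │ │ │ │
│   │ │ │↓│       │↑│ │↓│ │
│ ┌─┘ │ ╵ │ ╶───┬─┘ │ │ │ │
│ │   │↓ ↲│     │↱ ↑│ │↓│ │
├─┘ ┌─┘ ╶─┴─────┘ ┌─┘ ╵ │ │
│   │  ↳ → → → → ↑│↓ ← ↲│ │
│ ┌─┴─────────┬─┬─┘ ┌───┘ │
│ │           │ │↓ ↲│     │
│ │ ┌───────┐ │ │ ┌─┘ ┌─┐ │
│ │ │       │ │ │↓│   │ │ │
│ │ └─────╴ ├─┘ │ └─┐ ╵ │ │
│ │         │   │↳ ↓│   │ │
│ └───┬───╴ │ ╶─┴─┐ └───┤ │
│     │     │↓ ↰  │↳ → ↓│ │
├───╴ │ ┌───┤ ╷ ╶─┴───╴ │ │
│     │ │   │↓│↑ ← ← ← ↲│ │
│ ╶───┘ │ ╶─┘ └─────────┘ │
│       │    ↳ → → → → → B│
└───────┴─────────────────┘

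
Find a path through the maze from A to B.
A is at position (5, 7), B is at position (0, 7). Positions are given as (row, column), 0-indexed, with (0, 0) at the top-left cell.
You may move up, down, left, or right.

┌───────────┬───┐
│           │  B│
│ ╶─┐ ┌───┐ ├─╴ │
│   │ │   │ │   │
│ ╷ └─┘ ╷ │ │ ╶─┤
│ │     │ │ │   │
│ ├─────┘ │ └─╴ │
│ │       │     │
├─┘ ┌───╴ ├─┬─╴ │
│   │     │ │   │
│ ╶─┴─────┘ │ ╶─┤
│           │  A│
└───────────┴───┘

Finding the shortest path from (5, 7) to (0, 7):
Path length: 9 steps
Directions: left → up → right → up → up → left → up → right → up

Solution:

┌───────────┬───┐
│           │  B│
│ ╶─┐ ┌───┐ ├─╴ │
│   │ │   │ │↱ ↑│
│ ╷ └─┘ ╷ │ │ ╶─┤
│ │     │ │ │↑ ↰│
│ ├─────┘ │ └─╴ │
│ │       │    ↑│
├─┘ ┌───╴ ├─┬─╴ │
│   │     │ │↱ ↑│
│ ╶─┴─────┘ │ ╶─┤
│           │↑ A│
└───────────┴───┘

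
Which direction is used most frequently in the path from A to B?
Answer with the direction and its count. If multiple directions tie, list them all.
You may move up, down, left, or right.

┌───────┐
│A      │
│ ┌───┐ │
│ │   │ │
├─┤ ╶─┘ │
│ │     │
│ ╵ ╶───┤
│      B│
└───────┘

Directions: right, right, right, down, down, left, left, down, right, right
Counts: {'right': 5, 'down': 3, 'left': 2}
Most common: right (5 times)

Solution:

┌───────┐
│A → → ↓│
│ ┌───┐ │
│ │   │↓│
├─┤ ╶─┘ │
│ │↓ ← ↲│
│ ╵ ╶───┤
│  ↳ → B│
└───────┘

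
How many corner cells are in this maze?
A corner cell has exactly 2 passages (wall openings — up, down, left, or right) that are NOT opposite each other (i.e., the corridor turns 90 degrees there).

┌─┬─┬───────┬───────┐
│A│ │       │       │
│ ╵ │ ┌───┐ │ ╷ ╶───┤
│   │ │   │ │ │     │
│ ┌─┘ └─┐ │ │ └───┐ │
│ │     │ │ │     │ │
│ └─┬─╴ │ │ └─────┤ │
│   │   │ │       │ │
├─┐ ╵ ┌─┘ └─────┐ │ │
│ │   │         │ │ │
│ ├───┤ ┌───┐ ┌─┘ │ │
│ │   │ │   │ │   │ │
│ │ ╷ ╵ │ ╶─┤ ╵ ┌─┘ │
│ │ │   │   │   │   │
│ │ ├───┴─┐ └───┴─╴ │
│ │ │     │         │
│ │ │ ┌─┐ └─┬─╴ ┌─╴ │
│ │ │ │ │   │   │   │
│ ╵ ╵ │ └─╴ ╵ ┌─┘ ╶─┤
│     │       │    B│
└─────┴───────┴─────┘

Counting corner cells (2 non-opposite passages):
Total corners: 42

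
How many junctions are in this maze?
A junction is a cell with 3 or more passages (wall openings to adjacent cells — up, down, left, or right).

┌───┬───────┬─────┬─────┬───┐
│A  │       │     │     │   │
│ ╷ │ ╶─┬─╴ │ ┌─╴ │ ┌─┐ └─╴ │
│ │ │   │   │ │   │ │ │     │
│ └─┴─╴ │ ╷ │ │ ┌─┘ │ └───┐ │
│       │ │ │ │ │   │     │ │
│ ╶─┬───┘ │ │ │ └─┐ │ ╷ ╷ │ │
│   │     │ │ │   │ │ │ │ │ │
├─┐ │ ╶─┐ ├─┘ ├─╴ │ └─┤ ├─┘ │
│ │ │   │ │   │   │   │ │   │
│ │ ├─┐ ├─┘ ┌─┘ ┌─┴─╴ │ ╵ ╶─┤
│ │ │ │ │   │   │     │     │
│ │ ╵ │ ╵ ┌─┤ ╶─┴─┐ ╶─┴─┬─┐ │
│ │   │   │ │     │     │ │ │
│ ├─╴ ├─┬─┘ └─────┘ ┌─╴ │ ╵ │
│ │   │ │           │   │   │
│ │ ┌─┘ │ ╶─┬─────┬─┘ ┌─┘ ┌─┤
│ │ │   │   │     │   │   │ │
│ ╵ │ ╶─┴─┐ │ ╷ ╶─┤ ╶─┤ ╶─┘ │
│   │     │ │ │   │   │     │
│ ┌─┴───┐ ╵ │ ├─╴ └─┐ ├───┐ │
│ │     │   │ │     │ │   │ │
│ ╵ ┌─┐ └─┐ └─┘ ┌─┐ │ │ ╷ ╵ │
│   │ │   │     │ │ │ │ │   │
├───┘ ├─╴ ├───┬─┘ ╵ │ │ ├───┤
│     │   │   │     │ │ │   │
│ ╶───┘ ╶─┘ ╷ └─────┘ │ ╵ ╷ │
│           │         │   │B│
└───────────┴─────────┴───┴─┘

Checking each cell for number of passages:

Junctions found (3+ passages):
  (1, 5): 3 passages
  (1, 13): 3 passages
  (2, 0): 3 passages
  (2, 9): 3 passages
  (2, 10): 3 passages
  (2, 11): 3 passages
  (3, 4): 3 passages
  (5, 9): 3 passages
  (5, 12): 3 passages
  (6, 2): 3 passages
  (6, 9): 3 passages
  (7, 5): 3 passages
  (7, 12): 3 passages
  (8, 7): 3 passages
  (9, 0): 3 passages
  (9, 13): 3 passages
  (10, 5): 3 passages
  (10, 8): 3 passages
  (12, 8): 3 passages
  (13, 3): 3 passages
Total junctions: 20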